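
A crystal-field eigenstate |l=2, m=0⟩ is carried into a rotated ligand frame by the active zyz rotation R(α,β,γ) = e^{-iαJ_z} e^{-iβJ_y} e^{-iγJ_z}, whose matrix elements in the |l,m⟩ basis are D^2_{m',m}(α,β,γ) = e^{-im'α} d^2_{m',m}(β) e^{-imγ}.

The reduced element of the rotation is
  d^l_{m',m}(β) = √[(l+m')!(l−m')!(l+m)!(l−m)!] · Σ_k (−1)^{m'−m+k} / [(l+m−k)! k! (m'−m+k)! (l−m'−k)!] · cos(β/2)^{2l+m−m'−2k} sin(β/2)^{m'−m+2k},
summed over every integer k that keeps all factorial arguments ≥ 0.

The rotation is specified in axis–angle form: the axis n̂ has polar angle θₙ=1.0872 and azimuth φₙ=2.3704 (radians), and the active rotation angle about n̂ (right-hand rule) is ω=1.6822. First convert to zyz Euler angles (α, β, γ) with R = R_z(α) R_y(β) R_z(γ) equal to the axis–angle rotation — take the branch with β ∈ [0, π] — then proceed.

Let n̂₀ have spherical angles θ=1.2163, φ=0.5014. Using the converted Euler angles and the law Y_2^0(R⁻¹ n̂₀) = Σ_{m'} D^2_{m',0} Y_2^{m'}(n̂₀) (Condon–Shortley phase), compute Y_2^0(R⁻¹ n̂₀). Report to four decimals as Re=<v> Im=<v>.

Re=0.1582 Im=0.0000

Axis–angle → zyz. n̂ = (sinθₙcosφₙ, sinθₙsinφₙ, cosθₙ) = (-0.634851, +0.617066, +0.464966), ω = 1.6822.
R = I cosω + sinω [n̂]ₓ + (1−cosω) n̂n̂ᵀ gives
  R = [+0.336670, -0.897381, +0.285240; +0.026787, +0.311929, +0.949728; -0.941242, -0.312104, +0.129055]
β = atan2(√(R₁₃²+R₂₃²), R₃₃) = 1.441380; α = atan2(R₂₃, R₁₃) mod 2π = 1.279029; γ = atan2(R₃₂, −R₃₁) mod 2π = 5.963007
Need the full column D^2_{m',0} for m'=−2..2 at α=1.2790, β=1.4414, γ=5.9630.
cos(β/2)=0.751350, sin(β/2)=0.659903
d^2_{-2,0}: single k=2 term ⇒ +0.602173;  D = -0.502526+0.331784i
d^2_{-1,0}: k∈[1..2] ⇒ +0.685620 -0.528883 = +0.156738;  D = +0.045085+0.150114i
d^2_{0,0}: k∈[0..2] ⇒ +0.318691 -0.983345 +0.189636 = -0.475017;  D = -0.475017+0.000000i
d^2_{1,0}: k∈[0..1] ⇒ -0.685620 +0.528883 = -0.156738;  D = -0.045085+0.150114i
d^2_{2,0}: single k=0 term ⇒ +0.602173;  D = -0.502526-0.331784i
Y_2^{m'}(θ=1.2163,φ=0.5014) and Σ D·Y over m':
  (-0.5025+0.3318i)·(+0.1828-0.2864i)  (+0.0451+0.1501i)·(+0.2205-0.1209i)  (-0.4750+0.0000i)·(-0.2014+0.0000i)  (-0.0451+0.1501i)·(-0.2205-0.1209i)  (-0.5025-0.3318i)·(+0.1828+0.2864i)
Y_2^0(R⁻¹ n̂) = +0.158196+0.000000i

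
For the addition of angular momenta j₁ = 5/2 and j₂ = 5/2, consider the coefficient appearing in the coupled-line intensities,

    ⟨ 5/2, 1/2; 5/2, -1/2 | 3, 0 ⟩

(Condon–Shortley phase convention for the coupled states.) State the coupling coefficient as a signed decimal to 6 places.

-0.298142  (= −√(4/45))

√[7·2!3!3!/9! · 3!2!2!3!3!3!] = √(36/5)
  +(−1)^0/∏(0,2,2,2,1,1)! = 1/8  (running 1/8)
  +(−1)^1/∏(1,1,1,1,2,2)! = -1/4  (running -1/8)
  +(−1)^2/∏(2,0,0,0,3,3)! = 1/72  (running -1/9)
⟨..|..⟩ = √(36/5)·(-1/9) = -0.298142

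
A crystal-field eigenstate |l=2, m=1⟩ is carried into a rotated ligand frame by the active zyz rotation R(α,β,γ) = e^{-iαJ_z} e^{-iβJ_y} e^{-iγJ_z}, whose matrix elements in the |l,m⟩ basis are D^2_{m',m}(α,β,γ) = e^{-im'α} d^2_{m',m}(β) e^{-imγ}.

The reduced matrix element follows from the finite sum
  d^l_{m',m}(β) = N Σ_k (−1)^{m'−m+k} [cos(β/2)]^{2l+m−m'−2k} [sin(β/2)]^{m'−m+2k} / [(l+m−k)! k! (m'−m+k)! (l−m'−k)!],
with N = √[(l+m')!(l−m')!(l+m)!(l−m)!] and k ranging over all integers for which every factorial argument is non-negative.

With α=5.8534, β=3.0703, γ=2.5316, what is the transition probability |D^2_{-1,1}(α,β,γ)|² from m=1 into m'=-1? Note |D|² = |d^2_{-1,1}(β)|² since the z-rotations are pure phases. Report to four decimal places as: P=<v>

Split into d^2_{-1,1}(β=3.0703) × two z-phases.
Half-angle: c=0.035639, s=0.999365. N=√(1·6·6·1)=6.000000
k∈{2,3} keeps every argument non-negative
  k=2: (−1)^0·6.0000/(2)·0.0356^2·0.9994^2 = +0.003806
  k=3: (−1)^1·6.0000/(6)·0.0356^0·0.9994^4 = -0.997461
d^2_{-1,1}(3.0703) = +0.003806 -0.997461 = -0.993656
|D^2_{-1,1}|² = |d^2_{-1,1}(β)|² = (-0.993656)² = 0.987352 (the z-rotation phases have unit modulus)

P=0.9874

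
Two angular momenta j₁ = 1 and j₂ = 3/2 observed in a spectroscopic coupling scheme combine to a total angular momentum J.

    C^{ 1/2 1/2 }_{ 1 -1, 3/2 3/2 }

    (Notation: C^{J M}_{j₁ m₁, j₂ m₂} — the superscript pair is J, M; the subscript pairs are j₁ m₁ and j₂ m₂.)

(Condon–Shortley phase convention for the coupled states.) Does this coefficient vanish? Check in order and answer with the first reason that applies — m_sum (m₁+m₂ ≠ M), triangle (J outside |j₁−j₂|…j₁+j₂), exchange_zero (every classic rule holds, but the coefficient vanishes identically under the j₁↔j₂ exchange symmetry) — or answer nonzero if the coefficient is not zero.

nonzero

m-sum: m₁+m₂ = -1+3/2 = 1/2, M = 1/2  ✓
triangle: |j₁−j₂| = 1/2 ≤ J = 1/2 ≤ j₁+j₂ = 5/2  ✓
exchange: j₁≠j₂ or m₁≠m₂ — the exchange symmetry imposes no constraint here
value check: CG = +√(1/2) = +0.707107 ≠ 0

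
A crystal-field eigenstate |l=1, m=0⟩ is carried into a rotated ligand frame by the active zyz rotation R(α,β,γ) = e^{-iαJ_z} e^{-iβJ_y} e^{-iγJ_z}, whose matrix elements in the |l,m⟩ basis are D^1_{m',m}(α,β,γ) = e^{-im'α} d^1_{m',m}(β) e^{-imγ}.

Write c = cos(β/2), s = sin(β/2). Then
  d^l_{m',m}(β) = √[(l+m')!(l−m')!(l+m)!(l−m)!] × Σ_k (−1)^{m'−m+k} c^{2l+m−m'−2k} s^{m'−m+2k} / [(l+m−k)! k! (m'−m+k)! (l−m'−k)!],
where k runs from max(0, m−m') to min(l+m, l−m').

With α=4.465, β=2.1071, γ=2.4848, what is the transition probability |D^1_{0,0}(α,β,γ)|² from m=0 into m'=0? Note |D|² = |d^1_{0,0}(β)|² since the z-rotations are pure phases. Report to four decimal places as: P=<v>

First d^1_{0,0}(β=2.1071), then the phase factors e^{-i(0)α} and e^{-i(0)γ}:
Half-angle: c=0.494489, s=0.869184. N=√(1·1·1·1)=1.000000
The bounds max(0,m−m')=0 and min(l+m,l−m')=1 give 2 terms
  k=0: (−1)^0·1.0000/(1)·0.4945^2·0.8692^0 = +0.244519
  k=1: (−1)^1·1.0000/(1)·0.4945^0·0.8692^2 = -0.755481
d^1_{0,0}(2.1071) = +0.244519 -0.755481 = -0.510962
|D^1_{0,0}|² = |d^1_{0,0}(β)|² = (-0.510962)² = 0.261082 (the z-rotation phases have unit modulus)

P=0.2611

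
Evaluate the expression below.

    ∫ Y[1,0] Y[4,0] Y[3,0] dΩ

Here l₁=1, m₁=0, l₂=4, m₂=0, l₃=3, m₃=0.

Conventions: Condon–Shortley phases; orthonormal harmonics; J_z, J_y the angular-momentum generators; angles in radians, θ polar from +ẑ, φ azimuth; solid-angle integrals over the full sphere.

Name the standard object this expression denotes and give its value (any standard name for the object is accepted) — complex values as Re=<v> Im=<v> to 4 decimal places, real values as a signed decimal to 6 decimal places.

Gaunt coefficient, +0.246233

This is a Gaunt coefficient — the integral of a triple product of spherical harmonics over the sphere.
m-sum 0 ✓  L=8 even ✓  3≤3≤5 ✓
Π(2lᵢ+1) = 3×9×7 = 189
triangle coeff Δ(1,4,3) = 1/252
Σ_t [1,1]: t=1:−1/36 = -1/36
(3j)²=4/63 [(1 4 3; 0 0 0)], sign=+1
(m-triple is (0,0,0) — same symbol as above.)
⇒ 4πI² = 16/21
I = (+1)√(16/21/(4π)) = 0.24623252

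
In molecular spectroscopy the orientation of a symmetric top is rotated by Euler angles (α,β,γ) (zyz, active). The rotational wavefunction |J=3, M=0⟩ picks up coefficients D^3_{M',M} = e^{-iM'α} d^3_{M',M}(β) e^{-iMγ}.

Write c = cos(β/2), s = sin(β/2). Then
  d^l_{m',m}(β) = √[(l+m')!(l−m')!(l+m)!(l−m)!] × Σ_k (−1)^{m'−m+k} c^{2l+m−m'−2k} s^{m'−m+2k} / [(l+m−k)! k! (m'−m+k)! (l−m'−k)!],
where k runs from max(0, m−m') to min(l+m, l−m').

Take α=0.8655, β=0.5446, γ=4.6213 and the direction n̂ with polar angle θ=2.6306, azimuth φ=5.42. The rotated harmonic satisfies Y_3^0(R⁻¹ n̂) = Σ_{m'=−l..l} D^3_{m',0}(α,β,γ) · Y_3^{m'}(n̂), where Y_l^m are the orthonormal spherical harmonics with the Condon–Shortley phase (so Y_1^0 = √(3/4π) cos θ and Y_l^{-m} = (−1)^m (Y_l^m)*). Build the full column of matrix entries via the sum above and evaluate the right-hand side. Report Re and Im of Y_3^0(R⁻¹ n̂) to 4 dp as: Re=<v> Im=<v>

Re=-0.0259 Im=0.0000

Need the full column D^3_{m',0} for m'=−3..3 at α=0.8655, β=0.5446, γ=4.6213.
cos(β/2)=0.963155, sin(β/2)=0.268947
d^3_{-3,0}: single k=3 term ⇒ +0.077733;  D = -0.066468+0.040304i
d^3_{-2,0}: k∈[2..3] ⇒ +0.340941 -0.026584 = +0.314357;  D = -0.050146+0.310332i
d^3_{-1,0}: k∈[1..3] ⇒ +0.772216 -0.180635 +0.004695 = +0.596275;  D = +0.386541+0.454016i
d^3_{0,0}: k∈[0..3] ⇒ +0.798319 -0.560224 +0.043682 -0.000378 = +0.281399;  D = +0.281399+0.000000i
d^3_{1,0}: k∈[0..2] ⇒ -0.772216 +0.180635 -0.004695 = -0.596275;  D = -0.386541+0.454016i
d^3_{2,0}: k∈[0..1] ⇒ +0.340941 -0.026584 = +0.314357;  D = -0.050146-0.310332i
d^3_{3,0}: single k=0 term ⇒ -0.077733;  D = +0.066468+0.040304i
Y_3^{m'}(θ=2.6306,φ=5.42) and Σ D·Y over m':
  (-0.0665+0.0403i)·(-0.0416+0.0256i)  (-0.0501+0.3103i)·(+0.0330-0.2106i)  (+0.3865+0.4540i)·(+0.2881+0.3368i)  (+0.2814+0.0000i)·(-0.2618+0.0000i)  (-0.3865+0.4540i)·(-0.2881+0.3368i)  (-0.0501-0.3103i)·(+0.0330+0.2106i)  (+0.0665+0.0403i)·(+0.0416+0.0256i)
Y_3^0(R⁻¹ n̂) = -0.025891-0.000000i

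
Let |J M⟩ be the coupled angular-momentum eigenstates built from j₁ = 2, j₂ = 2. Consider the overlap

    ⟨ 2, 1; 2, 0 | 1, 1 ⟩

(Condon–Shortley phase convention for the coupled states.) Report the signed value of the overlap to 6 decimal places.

−√(3/10) ≈ -0.547723

j₁+j₂−J=3  J+j₁−j₂=1  J−j₁+j₂=1  j₁+j₂+J+1=6
(j₁±m₁, j₂±m₂, J±M) = (3,1,2,2,2,0)
P² = 6/5
sum k=1..1:
  [1] −1/2 = -1/2
S = -1/2
C² = P²·S² = 3/10 ; C = -0.547723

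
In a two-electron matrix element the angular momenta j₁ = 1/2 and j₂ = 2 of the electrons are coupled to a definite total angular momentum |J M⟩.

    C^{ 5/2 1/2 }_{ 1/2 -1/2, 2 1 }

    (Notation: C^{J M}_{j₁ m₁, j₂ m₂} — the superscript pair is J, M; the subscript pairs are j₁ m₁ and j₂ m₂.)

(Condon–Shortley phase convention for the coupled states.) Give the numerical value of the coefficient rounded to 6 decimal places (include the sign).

+0.632456

j₁+j₂−J=0  J+j₁−j₂=1  J−j₁+j₂=4  j₁+j₂+J+1=6
(j₁±m₁, j₂±m₂, J±M) = (0,1,3,1,3,2)
P² = 72/5
sum k=0..0:
  [0] +1/6 = 1/6
S = 1/6
C² = P²·S² = 2/5 ; C = +0.632456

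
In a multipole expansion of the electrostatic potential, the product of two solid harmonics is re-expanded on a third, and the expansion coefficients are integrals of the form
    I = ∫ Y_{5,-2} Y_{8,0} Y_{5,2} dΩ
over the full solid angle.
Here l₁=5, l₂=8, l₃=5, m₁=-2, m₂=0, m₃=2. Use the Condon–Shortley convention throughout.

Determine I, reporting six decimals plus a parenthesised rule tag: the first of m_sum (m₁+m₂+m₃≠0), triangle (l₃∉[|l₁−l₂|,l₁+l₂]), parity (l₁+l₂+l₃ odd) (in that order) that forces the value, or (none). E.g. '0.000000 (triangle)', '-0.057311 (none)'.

Rules hold: Σm=0, L=18 even, 3≤5≤13.
N = 11·17·11 = 2057
Δ = 8!·2!·8!/19! = 1/37413090
Racah Σ t=3..5: t=3:−1/1036800 t=4:+1/331776 t=5:−1/1036800 = 1/921600
⇒ 3j(5 8 5; 0 0 0)² = 490/46189, sgn -1
Racah Σ t=5..7: t=5:−1/1036800 t=6:+1/2073600 t=7:−1/50803200 = -17/33868800
⇒ 3j(5 8 5; -2 0 2)² = 136/13585, sgn +1
4πI² = N·(3j₀)²·(3jₘ)² = 13328/61009
I = -1·√(0.21846/4π) = -0.13185014
No selection rule forces the value: the integral is nonzero (none).

-0.131850 (none)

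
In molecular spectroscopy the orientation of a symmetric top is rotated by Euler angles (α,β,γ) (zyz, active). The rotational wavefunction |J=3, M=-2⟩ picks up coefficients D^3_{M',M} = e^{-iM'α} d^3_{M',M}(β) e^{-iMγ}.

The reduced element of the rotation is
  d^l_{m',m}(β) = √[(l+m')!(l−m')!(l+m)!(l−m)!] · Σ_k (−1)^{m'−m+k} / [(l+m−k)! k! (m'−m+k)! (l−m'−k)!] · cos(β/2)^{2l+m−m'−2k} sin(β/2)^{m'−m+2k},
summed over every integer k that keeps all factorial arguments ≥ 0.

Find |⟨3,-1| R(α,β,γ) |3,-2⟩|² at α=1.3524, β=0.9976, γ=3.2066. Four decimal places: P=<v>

D^3_{-1,-2}(1.3524,0.9976,3.2066) = e^{-i·-1·1.3524}·d^3_{-1,-2}(0.9976)·e^{-i·-2·3.2066}. Compute d first:
With c≡cos(β/2)=0.878157 and s≡sin(β/2)=0.478372, N=[2·24·1·120]^{1/2}=75.894664
Admissible k: 0..1 (factorial args all ≥0)
  k=0: (−1)^1·75.8947/(24)·0.8782^5·0.4784^1 = -0.790000
  k=1: (−1)^2·75.8947/(12)·0.8782^3·0.4784^3 = +0.468861
d^3_{-1,-2}(0.9976) = -0.790000 +0.468861 = -0.321139
|D^3_{-1,-2}|² = |d^3_{-1,-2}(β)|² = (-0.321139)² = 0.103130 (the z-rotation phases have unit modulus)

P=0.1031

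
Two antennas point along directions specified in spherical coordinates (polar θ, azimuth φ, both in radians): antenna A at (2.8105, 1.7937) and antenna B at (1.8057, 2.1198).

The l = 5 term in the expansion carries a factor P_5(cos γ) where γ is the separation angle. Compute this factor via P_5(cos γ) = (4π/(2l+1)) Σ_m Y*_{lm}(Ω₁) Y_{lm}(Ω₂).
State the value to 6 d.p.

0.045038

Summing Y*_{l m}(θ₁,φ₁)·Y_{l m}(θ₂,φ₂) over m ∈ [−5, 5]; prefactor 4π/(2·5+1) = 1.142397:
  term(m=-5) = -0.000041-0.000679i   from Y*(Ω₁)=-0.001513+0.000742i, Y(Ω₂)=-0.155974+0.372466i
  term(m=-4) = +0.001247-0.004570i   from Y*(Ω₁)=-0.009736-0.012060i, Y(Ω₂)=+0.178860+0.247792i
  term(m=-3) = -0.007628+0.011332i   from Y*(Ω₁)=+0.051935-0.065727i, Y(Ω₂)=-0.162597+0.012416i
  term(m=-2) = -0.070783+0.054055i   from Y*(Ω₁)=+0.257182+0.122906i, Y(Ω₂)=-0.142283+0.278179i
  term(m=-1) = +0.049144-0.016619i   from Y*(Ω₁)=-0.121424+0.535687i, Y(Ω₂)=-0.049286-0.080568i
  term(m=+0) = +0.095546+0.000000i   from Y*(Ω₁)=-0.308099-0.000000i, Y(Ω₂)=-0.310114+0.000000i
  term(m=+1) = +0.049144+0.016619i   from Y*(Ω₁)=+0.121424+0.535687i, Y(Ω₂)=+0.049286-0.080568i
  term(m=+2) = -0.070783-0.054055i   from Y*(Ω₁)=+0.257182-0.122906i, Y(Ω₂)=-0.142283-0.278179i
  term(m=+3) = -0.007628-0.011332i   from Y*(Ω₁)=-0.051935-0.065727i, Y(Ω₂)=+0.162597+0.012416i
  term(m=+4) = +0.001247+0.004570i   from Y*(Ω₁)=-0.009736+0.012060i, Y(Ω₂)=+0.178860-0.247792i
  term(m=+5) = -0.000041+0.000679i   from Y*(Ω₁)=+0.001513+0.000742i, Y(Ω₂)=+0.155974+0.372466i
Σ over m = +0.039424+0.000000i; ×(4π/11) → +0.045038+0.000000i. Real part: 0.045038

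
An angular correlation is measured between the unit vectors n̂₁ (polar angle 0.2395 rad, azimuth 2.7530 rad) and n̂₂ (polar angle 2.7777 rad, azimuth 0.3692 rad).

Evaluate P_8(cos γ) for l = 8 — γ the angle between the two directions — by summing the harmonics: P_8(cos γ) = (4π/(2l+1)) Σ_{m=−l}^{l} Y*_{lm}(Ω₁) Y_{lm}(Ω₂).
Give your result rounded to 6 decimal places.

Expand P_8 via completeness: Σ_{m} conj(Y_{8,m}) at Ω₁ times Y_{8,m} at Ω₂ —
  term(m=-8) = 0.00000 + 0.00000j   from Y*(Ω₁)=-0.00001 - 0.00000j, Y(Ω₂)=-0.00013 - 0.00002j
  term(m=-7) = 0.00000 + 0.00000j   from Y*(Ω₁)=0.00008 + 0.00003j, Y(Ω₂)=0.00118 + 0.00074j
  term(m=-6) = -0.00000 + 0.00001j   from Y*(Ω₁)=-0.00061 - 0.00064j, Y(Ω₂)=-0.00556 - 0.00740j
  term(m=-5) = -0.00023 + 0.00017j   from Y*(Ω₁)=0.00241 + 0.00617j, Y(Ω₂)=0.01191 + 0.04218j
  term(m=-4) = -0.00553 - 0.00061j   from Y*(Ω₁)=0.00060 - 0.03679j, Y(Ω₂)=0.01420 - 0.15062j
  term(m=-3) = -0.03569 - 0.04215j   from Y*(Ω₁)=-0.05890 + 0.13739j, Y(Ω₂)=-0.16507 + 0.33052j
  term(m=-2) = 0.01317 - 0.23825j   from Y*(Ω₁)=0.29730 - 0.29245j, Y(Ω₂)=0.42315 - 0.38514j
  term(m=-1) = 0.17532 - 0.16590j   from Y*(Ω₁)=-0.62129 + 0.25436j, Y(Ω₂)=-0.33531 + 0.12974j
  term(m=+0) = -0.08092 + 0.00000j   from Y*(Ω₁)=0.23683 + 0.00000j, Y(Ω₂)=-0.34167 + 0.00000j
  term(m=+1) = 0.17532 + 0.16590j   from Y*(Ω₁)=0.62129 + 0.25436j, Y(Ω₂)=0.33531 + 0.12974j
  term(m=+2) = 0.01317 + 0.23825j   from Y*(Ω₁)=0.29730 + 0.29245j, Y(Ω₂)=0.42315 + 0.38514j
  term(m=+3) = -0.03569 + 0.04215j   from Y*(Ω₁)=0.05890 + 0.13739j, Y(Ω₂)=0.16507 + 0.33052j
  term(m=+4) = -0.00553 + 0.00061j   from Y*(Ω₁)=0.00060 + 0.03679j, Y(Ω₂)=0.01420 + 0.15062j
  term(m=+5) = -0.00023 - 0.00017j   from Y*(Ω₁)=-0.00241 + 0.00617j, Y(Ω₂)=-0.01191 + 0.04218j
  term(m=+6) = -0.00000 - 0.00001j   from Y*(Ω₁)=-0.00061 + 0.00064j, Y(Ω₂)=-0.00556 + 0.00740j
  term(m=+7) = 0.00000 - 0.00000j   from Y*(Ω₁)=-0.00008 + 0.00003j, Y(Ω₂)=-0.00118 + 0.00074j
  term(m=+8) = 0.00000 - 0.00000j   from Y*(Ω₁)=-0.00001 + 0.00000j, Y(Ω₂)=-0.00013 + 0.00002j
Accumulated sum 0.21316 + 0.00000j; after 4π/(2l+1) scaling, 0.15757 + 0.00000j ⇒ P_8 = 0.157566

0.157566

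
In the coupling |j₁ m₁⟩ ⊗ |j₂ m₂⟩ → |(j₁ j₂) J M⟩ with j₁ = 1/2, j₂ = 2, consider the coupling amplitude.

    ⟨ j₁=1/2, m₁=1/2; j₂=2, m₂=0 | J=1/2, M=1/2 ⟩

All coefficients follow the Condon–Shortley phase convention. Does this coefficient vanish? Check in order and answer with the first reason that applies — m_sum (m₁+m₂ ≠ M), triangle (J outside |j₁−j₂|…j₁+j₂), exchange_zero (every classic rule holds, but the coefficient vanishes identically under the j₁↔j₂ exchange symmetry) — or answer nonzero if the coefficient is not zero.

m-sum: m₁+m₂ = 1/2+0 = 1/2, M = 1/2  ✓
triangle: need |j₁−j₂| ≤ J ≤ j₁+j₂, i.e. J ∈ [3/2, 5/2]; J = 1/2 is outside ✗ ⇒ coefficient is 0

triangle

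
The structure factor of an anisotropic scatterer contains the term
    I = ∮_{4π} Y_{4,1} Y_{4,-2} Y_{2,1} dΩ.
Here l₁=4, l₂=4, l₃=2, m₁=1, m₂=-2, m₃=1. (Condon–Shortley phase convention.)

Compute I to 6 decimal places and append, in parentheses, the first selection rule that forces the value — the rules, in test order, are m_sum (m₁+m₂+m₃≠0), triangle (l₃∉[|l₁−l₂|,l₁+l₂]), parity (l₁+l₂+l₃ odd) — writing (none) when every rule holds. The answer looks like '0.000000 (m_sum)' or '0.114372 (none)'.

Rules hold: Σm=0, L=10 even, 0≤2≤8.
N = 9·9·5 = 405
Δ = 6!·2!·2!/11! = 1/13860
Racah Σ t=2..4: t=2:+1/192 t=3:−1/36 t=4:+1/192 = -5/288
⇒ 3j(4 4 2; 0 0 0)² = 20/693, sgn -1
Racah Σ t=1..2: t=1:−1/240 t=2:+1/96 = 1/160
⇒ 3j(4 4 2; 1 -2 1)² = 27/1540, sgn -1
4πI² = N·(3j₀)²·(3jₘ)² = 1215/5929
I = +1·√(0.204925/4π) = 0.12770047
No selection rule forces the value: the integral is nonzero (none).

0.127700 (none)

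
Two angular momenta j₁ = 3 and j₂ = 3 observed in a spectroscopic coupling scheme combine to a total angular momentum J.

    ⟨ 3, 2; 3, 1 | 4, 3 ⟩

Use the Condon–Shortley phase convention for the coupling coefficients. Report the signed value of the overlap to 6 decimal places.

−√(1/11) = -0.301511

j₁+j₂−J=2  J+j₁−j₂=4  J−j₁+j₂=4  j₁+j₂+J+1=11
(j₁±m₁, j₂±m₂, J±M) = (5,1,4,2,7,1)
P² = 82944/11
sum k=0..1:
  [0] +1/288 = 1/288
  [1] −1/144 = -1/144
S = -1/288
C² = P²·S² = 1/11 ; C = -0.301511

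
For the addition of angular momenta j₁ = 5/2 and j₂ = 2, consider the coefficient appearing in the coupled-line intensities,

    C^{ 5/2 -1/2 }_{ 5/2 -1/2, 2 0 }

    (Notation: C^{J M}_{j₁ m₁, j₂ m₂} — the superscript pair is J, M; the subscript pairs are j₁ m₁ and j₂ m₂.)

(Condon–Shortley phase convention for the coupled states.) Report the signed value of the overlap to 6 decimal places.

-0.478091  (= −√(8/35))

triangle: 2!×3!×2!/8! = 24/40320
(j±m)!: 2!×3!×2!×2!×2!×3! = 576
prefactor² = (2J+1)×Δ×N² = 72/35
  k=0: +1/(0!×2!×3!×2!×0!×0!) = 1/24
  k=1: −1/(1!×1!×2!×1!×1!×1!) = -1/2
  k=2: +1/(2!×0!×1!×0!×2!×2!) = 1/8
Σ = -1/3  ⇒  CG² = 72/35×(-1/3)² = 8/35
CG = −√(8/35) = -0.478091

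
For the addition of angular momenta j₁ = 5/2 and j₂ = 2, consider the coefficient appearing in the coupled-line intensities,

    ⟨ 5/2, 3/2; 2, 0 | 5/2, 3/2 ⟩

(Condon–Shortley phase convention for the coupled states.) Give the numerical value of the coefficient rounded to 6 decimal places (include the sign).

√[6·2!3!2!/8! · 4!1!2!2!4!1!] = √(288/35)
  +(−1)^0/∏(0,2,1,2,2,0)! = 1/8  (running 1/8)
  +(−1)^1/∏(1,1,0,1,3,1)! = -1/6  (running -1/24)
⟨..|..⟩ = √(288/35)·(-1/24) = -0.119523

-0.119523  (= −√(1/70))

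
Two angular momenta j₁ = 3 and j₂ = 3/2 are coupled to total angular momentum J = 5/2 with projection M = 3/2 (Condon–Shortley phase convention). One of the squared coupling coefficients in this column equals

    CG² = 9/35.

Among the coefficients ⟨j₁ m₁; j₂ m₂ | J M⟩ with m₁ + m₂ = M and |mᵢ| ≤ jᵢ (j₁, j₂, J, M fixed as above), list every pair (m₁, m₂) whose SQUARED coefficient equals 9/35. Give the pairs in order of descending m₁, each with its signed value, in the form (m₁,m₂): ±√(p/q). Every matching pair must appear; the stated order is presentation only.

Admissible pairs with m₁+m₂ = M = 3/2: (0,3/2), (1,1/2), (2,-1/2), (3,-3/2)
  (m₁,m₂)=(3,-3/2): CG² = 9/28, CG = +√(9/28)
  (m₁,m₂)=(2,-1/2): CG² = 1/14, CG = +√(1/14)
  (m₁,m₂)=(1,1/2): CG² = 7/20, CG = −√(7/20)
  (m₁,m₂)=(0,3/2): CG² = 9/35, CG = +√(9/35)   ← matches the target
Pairs with CG² = 9/35: (0,3/2): +√(9/35)

(0,3/2): +√(9/35)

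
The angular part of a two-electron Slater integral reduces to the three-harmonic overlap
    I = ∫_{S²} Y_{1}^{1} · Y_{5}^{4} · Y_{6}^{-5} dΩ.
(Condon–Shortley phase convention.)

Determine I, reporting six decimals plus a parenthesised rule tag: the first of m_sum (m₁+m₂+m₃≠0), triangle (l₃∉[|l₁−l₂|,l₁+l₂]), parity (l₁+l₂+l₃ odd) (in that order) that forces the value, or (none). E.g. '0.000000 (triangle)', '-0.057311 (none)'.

-0.303018 (none)

Rules hold: Σm=0, L=12 even, 4≤6≤6.
N = 3·11·13 = 429
Δ = 0!·2!·10!/13! = 1/858
Racah Σ t=0..0: t=0:+1/14400 = 1/14400
⇒ 3j(1 5 6; 0 0 0)² = 6/143, sgn +1
Racah Σ t=0..0: t=0:+1/725760 = 1/725760
⇒ 3j(1 5 6; 1 4 -5)² = 5/78, sgn -1
4πI² = N·(3j₀)²·(3jₘ)² = 15/13
I = -1·√(1.15385/4π) = -0.30301841
No selection rule forces the value: the integral is nonzero (none).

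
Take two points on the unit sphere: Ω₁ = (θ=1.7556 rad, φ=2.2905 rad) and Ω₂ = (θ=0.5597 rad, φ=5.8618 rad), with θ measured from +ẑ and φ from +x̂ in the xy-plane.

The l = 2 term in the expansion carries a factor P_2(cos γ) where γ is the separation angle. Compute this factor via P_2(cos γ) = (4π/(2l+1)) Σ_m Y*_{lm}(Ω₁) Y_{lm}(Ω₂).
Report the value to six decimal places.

Term-by-term m-sum for l=2 (normalisation 4π/5 = 2.513274):
  [-2]  conj(Y_{2,-2})(Ω₁) = -0.048898-0.370015i ; Y_{2,-2}(Ω₂) = +0.072453+0.081283i ; Δ = +0.026533-0.030783i
  [-1]  conj(Y_{2,-1})(Ω₁) = +0.091980-0.104935i ; Y_{2,-1}(Ω₂) = +0.317179+0.142171i ; Δ = +0.044093-0.020206i
  [+0]  conj(Y_{2,0})(Ω₁) = -0.283444-0.000000i ; Y_{2,0}(Ω₂) = +0.364067+0.000000i ; Δ = -0.103192-0.000000i
  [+1]  conj(Y_{2,1})(Ω₁) = -0.091980-0.104935i ; Y_{2,1}(Ω₂) = -0.317179+0.142171i ; Δ = +0.044093+0.020206i
  [+2]  conj(Y_{2,2})(Ω₁) = -0.048898+0.370015i ; Y_{2,2}(Ω₂) = +0.072453-0.081283i ; Δ = +0.026533+0.030783i
Total Σ_m = +0.038059+0.000000i. Multiply by 2.513274: +0.095653+0.000000i. P_2(cos γ) = 0.095653

0.095653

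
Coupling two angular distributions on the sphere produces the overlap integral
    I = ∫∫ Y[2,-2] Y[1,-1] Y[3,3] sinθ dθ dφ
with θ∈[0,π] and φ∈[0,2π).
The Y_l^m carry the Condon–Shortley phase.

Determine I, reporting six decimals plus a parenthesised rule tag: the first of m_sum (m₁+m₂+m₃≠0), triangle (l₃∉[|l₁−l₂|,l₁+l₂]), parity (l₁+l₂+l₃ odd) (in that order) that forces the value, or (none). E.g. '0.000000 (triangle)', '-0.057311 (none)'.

-0.319865 (none)

Checks pass: Σm=0; 6 even; l₃=3∈[1,3].
(2·2+1)(2·1+1)(2·3+1) = 105
Δ: 0! 4! 2! / 7! → 1/105
sum: t=0:+1/4 = 1/4
3j²(2 1 3; 0 0 0) = Δ·Π!·Σ² = 3/35  (sign -1)
sum: t=0:+1/48 = 1/48
3j²(2 1 3; -2 -1 3) = Δ·Π!·Σ² = 1/7  (sign +1)
combine: 4πI² = 105·3/35·1/7 = 9/7
take √, sign -1: I = -0.31986543
No selection rule forces the value: the integral is nonzero (none).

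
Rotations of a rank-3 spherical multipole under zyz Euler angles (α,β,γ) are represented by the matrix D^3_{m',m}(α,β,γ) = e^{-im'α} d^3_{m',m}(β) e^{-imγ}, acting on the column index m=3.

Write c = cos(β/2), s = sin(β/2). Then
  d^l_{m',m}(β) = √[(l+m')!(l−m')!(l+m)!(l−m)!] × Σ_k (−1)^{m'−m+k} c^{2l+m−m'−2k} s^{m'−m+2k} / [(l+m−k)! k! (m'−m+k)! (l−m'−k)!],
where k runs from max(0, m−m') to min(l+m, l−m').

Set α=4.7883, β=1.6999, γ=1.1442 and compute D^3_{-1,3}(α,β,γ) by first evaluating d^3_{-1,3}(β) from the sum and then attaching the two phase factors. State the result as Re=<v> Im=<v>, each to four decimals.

Re=0.1147 Im=0.5250

D^3_{-1,3}(4.7883,1.6999,1.1442) = e^{-i·-1·4.7883}·d^3_{-1,3}(1.6999)·e^{-i·3·1.1442}. Compute d first:
With c≡cos(β/2)=0.660021 and s≡sin(β/2)=0.751247, N=[2·24·720·1]^{1/2}=185.903201
Admissible k: 4..4 (factorial args all ≥0)
  k=4: (−1)^0·185.9032/(48)·0.6600^2·0.7512^4 = +0.537394
d^3_{-1,3}(1.6999) = +0.537394
D = (+0.075838-0.997120i)·(+0.537394)·(-0.957955+0.286917i) = +0.114702+0.525010i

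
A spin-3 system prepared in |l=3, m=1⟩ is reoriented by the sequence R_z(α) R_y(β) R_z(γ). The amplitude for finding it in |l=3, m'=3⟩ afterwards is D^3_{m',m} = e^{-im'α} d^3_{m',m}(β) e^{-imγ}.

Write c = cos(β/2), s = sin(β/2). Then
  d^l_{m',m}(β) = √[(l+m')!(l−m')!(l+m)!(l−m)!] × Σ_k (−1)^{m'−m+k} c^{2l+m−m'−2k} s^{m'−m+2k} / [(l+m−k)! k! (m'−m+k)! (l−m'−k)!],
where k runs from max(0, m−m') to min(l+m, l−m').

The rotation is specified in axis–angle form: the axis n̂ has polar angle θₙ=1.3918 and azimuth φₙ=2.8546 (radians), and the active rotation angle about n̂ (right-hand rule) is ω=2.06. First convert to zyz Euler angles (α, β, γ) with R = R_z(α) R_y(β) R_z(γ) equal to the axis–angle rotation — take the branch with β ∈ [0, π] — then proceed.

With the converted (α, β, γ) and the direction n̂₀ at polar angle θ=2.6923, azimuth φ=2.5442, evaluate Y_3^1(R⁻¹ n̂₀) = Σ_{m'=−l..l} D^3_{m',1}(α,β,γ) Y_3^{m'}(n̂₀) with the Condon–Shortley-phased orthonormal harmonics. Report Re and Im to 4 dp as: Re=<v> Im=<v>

Axis–angle → zyz. n̂ = (sinθₙcosφₙ, sinθₙsinφₙ, cosθₙ) = (-0.943776, +0.278547, +0.178042), ω = 2.0600.
R = I cosω + sinω [n̂]ₓ + (1−cosω) n̂n̂ᵀ gives
  R = [+0.839356, -0.543580, -0.001119; -0.229262, -0.355874, +0.905976; -0.492869, -0.760180, -0.423328]
β = atan2(√(R₁₃²+R₂₃²), R₃₃) = 2.007912; α = atan2(R₂₃, R₁₃) mod 2π = 1.572031; γ = atan2(R₃₂, −R₃₁) mod 2π = 5.287609
Need the full column D^3_{m',1} for m'=−3..3 at α=1.5720, β=2.0079, γ=5.2876.
cos(β/2)=0.536969, sin(β/2)=0.843602
d^3_{-3,1}: single k=4 term ⇒ +0.565581;  D = +0.475700-0.305927i
d^3_{-2,1}: k∈[3..4] ⇒ +0.587883 -0.725499 = -0.137616;  D = +0.074581+0.115655i
d^3_{-1,1}: k∈[2..4] ⇒ +0.354996 -1.168258 +0.360433 = -0.452828;  D = +0.380260-0.245878i
d^3_{0,1}: k∈[1..3] ⇒ +0.130459 -0.965990 +0.794745 = -0.040786;  D = -0.022188-0.034222i
d^3_{1,1}: k∈[0..2] ⇒ +0.023972 -0.473328 +0.876194 = +0.426837;  D = +0.357860-0.232650i
d^3_{2,1}: k∈[0..1] ⇒ -0.119093 +0.587883 = +0.468790;  D = -0.256002-0.392718i
d^3_{3,1}: single k=0 term ⇒ +0.229149;  D = -0.191810+0.125373i
Y_3^{m'}(θ=2.6923,φ=2.5442) and Σ D·Y over m':
  (+0.4757-0.3059i)·(+0.0075-0.0333i)  (+0.0746+0.1157i)·(-0.0638-0.1615i)  (+0.3803-0.2459i)·(-0.3548-0.2413i)  (-0.0222-0.0342i)·(-0.3552+0.0000i)  (+0.3579-0.2326i)·(+0.3548-0.2413i)  (-0.2560-0.3927i)·(-0.0638+0.1615i)  (-0.1918+0.1254i)·(-0.0075-0.0333i)
Y_3^1(R⁻¹ n̂) = -0.022884-0.209727i

Re=-0.0229 Im=-0.2097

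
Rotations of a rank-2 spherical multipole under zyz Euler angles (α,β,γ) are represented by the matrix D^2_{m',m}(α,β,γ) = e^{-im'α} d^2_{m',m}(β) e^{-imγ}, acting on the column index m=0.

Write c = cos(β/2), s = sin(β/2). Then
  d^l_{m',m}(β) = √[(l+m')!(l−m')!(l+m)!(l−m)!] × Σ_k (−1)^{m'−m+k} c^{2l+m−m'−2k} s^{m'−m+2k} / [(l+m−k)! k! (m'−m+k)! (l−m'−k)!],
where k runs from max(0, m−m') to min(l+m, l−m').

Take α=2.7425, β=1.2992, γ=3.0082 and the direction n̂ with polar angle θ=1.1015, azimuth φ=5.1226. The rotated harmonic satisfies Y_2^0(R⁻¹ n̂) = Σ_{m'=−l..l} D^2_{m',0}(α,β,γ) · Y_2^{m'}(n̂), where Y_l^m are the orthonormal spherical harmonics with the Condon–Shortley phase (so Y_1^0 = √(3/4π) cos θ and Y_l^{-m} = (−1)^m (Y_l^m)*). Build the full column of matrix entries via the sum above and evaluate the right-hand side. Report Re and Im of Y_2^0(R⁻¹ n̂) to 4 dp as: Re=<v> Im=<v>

Re=-0.0783 Im=0.0000

Need the full column D^2_{m',0} for m'=−2..2 at α=2.7425, β=1.2992, γ=3.0082.
cos(β/2)=0.796326, sin(β/2)=0.604868
d^2_{-2,0}: single k=2 term ⇒ +0.568301;  D = +0.396678-0.406955i
d^2_{-1,0}: k∈[1..2] ⇒ +0.748184 -0.431666 = +0.316518;  D = -0.291644+0.122993i
d^2_{0,0}: k∈[0..2] ⇒ +0.402127 -0.928031 +0.133857 = -0.392047;  D = -0.392047+0.000000i
d^2_{1,0}: k∈[0..1] ⇒ -0.748184 +0.431666 = -0.316518;  D = +0.291644+0.122993i
d^2_{2,0}: single k=0 term ⇒ +0.568301;  D = +0.396678+0.406955i
Y_2^{m'}(θ=1.1015,φ=5.1226) and Σ D·Y over m':
  (+0.3967-0.4070i)·(-0.2095+0.2247i)  (-0.2916+0.1230i)·(+0.1243+0.2858i)  (-0.3920+0.0000i)·(-0.1219+0.0000i)  (+0.2916+0.1230i)·(-0.1243+0.2858i)  (+0.3967+0.4070i)·(-0.2095-0.2247i)
Y_2^0(R⁻¹ n̂) = -0.078315+0.000000i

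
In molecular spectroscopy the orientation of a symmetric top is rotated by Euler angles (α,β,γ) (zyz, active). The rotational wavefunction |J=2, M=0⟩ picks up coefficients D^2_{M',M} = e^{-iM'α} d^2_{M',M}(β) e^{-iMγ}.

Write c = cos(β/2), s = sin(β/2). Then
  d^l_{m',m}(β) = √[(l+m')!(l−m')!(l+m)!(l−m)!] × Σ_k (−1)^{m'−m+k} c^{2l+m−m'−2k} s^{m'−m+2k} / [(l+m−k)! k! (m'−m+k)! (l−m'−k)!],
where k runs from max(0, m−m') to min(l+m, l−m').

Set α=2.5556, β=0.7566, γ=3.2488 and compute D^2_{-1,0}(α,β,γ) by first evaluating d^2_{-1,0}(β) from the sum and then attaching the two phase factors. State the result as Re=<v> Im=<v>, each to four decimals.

Split into d^2_{-1,0}(β=0.7566) × two z-phases.
c=cos(0.756600/2)=0.929294, s=sin(0.756600/2)=0.369341; N=√[1·6·2·2]=4.898979
The bounds max(0,m−m')=1 and min(l+m,l−m')=2 give 2 terms
  k=1: (−1)^0·4.8990/(2)·0.9293^3·0.3693^1 = +0.726043
  k=2: (−1)^1·4.8990/(2)·0.9293^1·0.3693^3 = -0.114686
d^2_{-1,0}(0.7566) = +0.726043 -0.114686 = +0.611357
Attach z-rotation phases: D = e^{-i(-1)(2.5556)}·(+0.611357)·e^{-i(0)(3.2488)} = -0.509360+0.338097i

Re=-0.5094 Im=0.3381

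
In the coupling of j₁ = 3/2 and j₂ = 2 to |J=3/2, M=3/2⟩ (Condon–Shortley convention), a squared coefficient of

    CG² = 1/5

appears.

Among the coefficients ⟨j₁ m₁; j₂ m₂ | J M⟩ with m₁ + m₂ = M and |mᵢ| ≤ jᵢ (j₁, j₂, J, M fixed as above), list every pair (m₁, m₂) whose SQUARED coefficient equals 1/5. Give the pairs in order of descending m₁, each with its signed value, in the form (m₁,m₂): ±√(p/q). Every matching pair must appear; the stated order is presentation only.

(3/2,0): +√(1/5)

Admissible pairs with m₁+m₂ = M = 3/2: (-1/2,2), (1/2,1), (3/2,0)
  (m₁,m₂)=(3/2,0): CG² = 1/5, CG = +√(1/5)   ← matches the target
  (m₁,m₂)=(1/2,1): CG² = 2/5, CG = −√(2/5)
  (m₁,m₂)=(-1/2,2): CG² = 2/5, CG = +√(2/5)
Pairs with CG² = 1/5: (3/2,0): +√(1/5)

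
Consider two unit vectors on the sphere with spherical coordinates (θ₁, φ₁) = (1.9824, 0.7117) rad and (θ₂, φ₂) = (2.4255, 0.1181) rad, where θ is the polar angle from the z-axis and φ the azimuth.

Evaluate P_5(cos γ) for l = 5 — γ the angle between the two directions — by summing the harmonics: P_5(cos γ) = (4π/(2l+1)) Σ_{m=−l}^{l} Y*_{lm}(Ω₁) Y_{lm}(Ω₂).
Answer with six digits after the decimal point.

Summing Y*_{l m}(θ₁,φ₁)·Y_{l m}(θ₂,φ₂) over m ∈ [−5, 5]; prefactor 4π/(2·5+1) = 1.142397:
  term(m=-5) = (-0.016723, 0.002932)   from Y*(Ω₁)=(-0.274390, -0.121519), Y(Ω₂)=(0.046995, -0.031500)
  term(m=-4) = (-0.061312, 0.059119)   from Y*(Ω₁)=(0.396397, -0.120362), Y(Ω₂)=(-0.183079, 0.093551)
  term(m=-3) = (-0.009865, 0.046283)   from Y*(Ω₁)=(-0.062749, 0.099136), Y(Ω₂)=(0.378293, -0.139934)
  term(m=-2) = (-0.043170, -0.106966)   from Y*(Ω₁)=(0.043477, 0.292828), Y(Ω₂)=(-0.378823, 0.091180)
  term(m=-1) = (0.005976, 0.004032)   from Y*(Ω₁)=(-0.156231, -0.134747), Y(Ω₂)=(-0.034697, 0.004117)
  term(m=+0) = (-0.098991, -0.000000)   from Y*(Ω₁)=(-0.253113, -0.000000), Y(Ω₂)=(0.391092, 0.000000)
  term(m=+1) = (0.005976, -0.004032)   from Y*(Ω₁)=(0.156231, -0.134747), Y(Ω₂)=(0.034697, 0.004117)
  term(m=+2) = (-0.043170, 0.106966)   from Y*(Ω₁)=(0.043477, -0.292828), Y(Ω₂)=(-0.378823, -0.091180)
  term(m=+3) = (-0.009865, -0.046283)   from Y*(Ω₁)=(0.062749, 0.099136), Y(Ω₂)=(-0.378293, -0.139934)
  term(m=+4) = (-0.061312, -0.059119)   from Y*(Ω₁)=(0.396397, 0.120362), Y(Ω₂)=(-0.183079, -0.093551)
  term(m=+5) = (-0.016723, -0.002932)   from Y*(Ω₁)=(0.274390, -0.121519), Y(Ω₂)=(-0.046995, -0.031500)
Accumulated sum (-0.349179, 0.000000); after 4π/(2l+1) scaling, (-0.398902, 0.000000) ⇒ P_5 = -0.398902

-0.398902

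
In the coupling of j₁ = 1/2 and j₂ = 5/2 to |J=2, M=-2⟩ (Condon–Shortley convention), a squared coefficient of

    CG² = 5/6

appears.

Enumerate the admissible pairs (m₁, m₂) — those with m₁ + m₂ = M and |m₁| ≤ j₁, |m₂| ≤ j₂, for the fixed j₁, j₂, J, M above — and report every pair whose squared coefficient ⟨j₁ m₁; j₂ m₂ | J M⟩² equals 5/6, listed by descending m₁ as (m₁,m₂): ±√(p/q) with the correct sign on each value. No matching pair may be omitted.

(1/2,-5/2): +√(5/6)

Admissible pairs with m₁+m₂ = M = -2: (-1/2,-3/2), (1/2,-5/2)
  (m₁,m₂)=(1/2,-5/2): CG² = 5/6, CG = +√(5/6)   ← matches the target
  (m₁,m₂)=(-1/2,-3/2): CG² = 1/6, CG = −√(1/6)
Pairs with CG² = 5/6: (1/2,-5/2): +√(5/6)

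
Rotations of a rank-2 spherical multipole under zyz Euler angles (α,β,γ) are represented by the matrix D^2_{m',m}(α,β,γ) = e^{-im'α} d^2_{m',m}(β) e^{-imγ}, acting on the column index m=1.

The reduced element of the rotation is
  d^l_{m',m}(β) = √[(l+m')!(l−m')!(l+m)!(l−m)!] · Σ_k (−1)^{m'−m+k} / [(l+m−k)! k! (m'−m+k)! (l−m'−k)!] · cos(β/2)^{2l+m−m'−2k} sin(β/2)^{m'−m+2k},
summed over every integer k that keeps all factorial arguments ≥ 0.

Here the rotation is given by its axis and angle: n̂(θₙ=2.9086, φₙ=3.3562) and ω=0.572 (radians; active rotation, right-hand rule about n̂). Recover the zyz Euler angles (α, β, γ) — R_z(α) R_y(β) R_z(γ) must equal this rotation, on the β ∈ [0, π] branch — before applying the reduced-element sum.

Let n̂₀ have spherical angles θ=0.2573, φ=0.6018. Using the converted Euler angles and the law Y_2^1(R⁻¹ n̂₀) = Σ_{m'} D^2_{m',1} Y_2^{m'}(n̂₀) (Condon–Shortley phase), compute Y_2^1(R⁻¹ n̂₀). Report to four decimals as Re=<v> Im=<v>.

Re=-0.1225 Im=-0.0918

Axis–angle → zyz. n̂ = (sinθₙcosφₙ, sinθₙsinφₙ, cosθₙ) = (-0.225594, -0.049171, -0.972980), ω = 0.5720.
R = I cosω + sinω [n̂]ₓ + (1−cosω) n̂n̂ᵀ gives
  R = [+0.848921, +0.528454, +0.008323; -0.524923, +0.841205, +0.129733; +0.061557, -0.114502, +0.991514]
β = atan2(√(R₁₃²+R₂₃²), R₃₃) = 0.130368; α = atan2(R₂₃, R₁₃) mod 2π = 1.506733; γ = atan2(R₃₂, −R₃₁) mod 2π = 4.219110
Need the full column D^2_{m',1} for m'=−2..2 at α=1.5067, β=0.1304, γ=4.2191.
cos(β/2)=0.997876, sin(β/2)=0.065138
d^2_{-2,1}: single k=3 term ⇒ +0.000552;  D = +0.000197-0.000515i
d^2_{-1,1}: k∈[2..3] ⇒ +0.012675 -0.000018 = +0.012657;  D = -0.011509-0.005267i
d^2_{0,1}: k∈[1..2] ⇒ +0.158541 -0.000676 = +0.157865;  D = -0.074752+0.139045i
d^2_{1,1}: k∈[0..1] ⇒ +0.991532 -0.012675 = +0.978857;  D = +0.830721+0.517749i
d^2_{2,1}: single k=0 term ⇒ -0.129448;  D = -0.075362+0.105249i
Y_2^{m'}(θ=0.2573,φ=0.6018) and Σ D·Y over m':
  (+0.0002-0.0005i)·(+0.0090-0.0233i)  (-0.0115-0.0053i)·(+0.1567-0.1076i)  (-0.0748+0.1390i)·(+0.5695+0.0000i)  (+0.8307+0.5177i)·(-0.1567-0.1076i)  (-0.0754+0.1052i)·(+0.0090+0.0233i)
Y_2^1(R⁻¹ n̂) = -0.122550-0.091775i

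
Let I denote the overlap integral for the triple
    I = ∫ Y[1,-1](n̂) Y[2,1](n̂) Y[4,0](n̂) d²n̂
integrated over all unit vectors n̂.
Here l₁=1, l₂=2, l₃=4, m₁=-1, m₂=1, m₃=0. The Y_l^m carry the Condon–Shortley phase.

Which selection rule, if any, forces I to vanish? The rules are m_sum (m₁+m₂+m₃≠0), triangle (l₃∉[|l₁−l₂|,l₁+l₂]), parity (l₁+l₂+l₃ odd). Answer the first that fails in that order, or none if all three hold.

triangle

Σmᵢ = 0  ✓
l₃∈[|l₁−l₂|,l₁+l₂]=[1,3] required, l₃=4 fails  ✗
Σlᵢ = 7 ⇒ odd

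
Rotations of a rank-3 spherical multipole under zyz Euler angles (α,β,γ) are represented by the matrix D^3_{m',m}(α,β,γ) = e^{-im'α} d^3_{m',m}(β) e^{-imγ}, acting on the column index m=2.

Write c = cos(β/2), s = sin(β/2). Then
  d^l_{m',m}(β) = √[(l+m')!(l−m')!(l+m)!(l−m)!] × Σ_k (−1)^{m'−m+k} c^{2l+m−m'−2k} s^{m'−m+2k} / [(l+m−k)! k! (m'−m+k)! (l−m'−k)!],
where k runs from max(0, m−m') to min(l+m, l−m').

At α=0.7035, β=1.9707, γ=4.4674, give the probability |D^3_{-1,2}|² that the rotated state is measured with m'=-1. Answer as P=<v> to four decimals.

First d^3_{-1,2}(β=1.9707), then the phase factors e^{-i(-1)α} and e^{-i(2)γ}:
Half-angle: c=0.552571, s=0.833466. N=√(2·24·120·1)=75.894664
k∈{3,4} keeps every argument non-negative
  k=3: (−1)^0·75.8947/(12)·0.5526^3·0.8335^3 = +0.617815
  k=4: (−1)^1·75.8947/(24)·0.5526^1·0.8335^5 = -0.702792
d^3_{-1,2}(1.9707) = +0.617815 -0.702792 = -0.084977
|D^3_{-1,2}|² = |d^3_{-1,2}(β)|² = (-0.084977)² = 0.007221 (the z-rotation phases have unit modulus)

P=0.0072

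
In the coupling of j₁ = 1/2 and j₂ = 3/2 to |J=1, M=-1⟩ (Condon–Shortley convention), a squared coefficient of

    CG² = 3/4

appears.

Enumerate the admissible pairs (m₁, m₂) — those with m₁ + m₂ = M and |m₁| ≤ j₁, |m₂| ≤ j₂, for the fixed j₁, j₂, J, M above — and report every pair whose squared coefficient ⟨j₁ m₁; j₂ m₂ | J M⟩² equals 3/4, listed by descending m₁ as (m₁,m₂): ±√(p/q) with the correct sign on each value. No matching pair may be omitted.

(1/2,-3/2): +√(3/4)

Admissible pairs with m₁+m₂ = M = -1: (-1/2,-1/2), (1/2,-3/2)
  (m₁,m₂)=(1/2,-3/2): CG² = 3/4, CG = +√(3/4)   ← matches the target
  (m₁,m₂)=(-1/2,-1/2): CG² = 1/4, CG = −√(1/4)
Pairs with CG² = 3/4: (1/2,-3/2): +√(3/4)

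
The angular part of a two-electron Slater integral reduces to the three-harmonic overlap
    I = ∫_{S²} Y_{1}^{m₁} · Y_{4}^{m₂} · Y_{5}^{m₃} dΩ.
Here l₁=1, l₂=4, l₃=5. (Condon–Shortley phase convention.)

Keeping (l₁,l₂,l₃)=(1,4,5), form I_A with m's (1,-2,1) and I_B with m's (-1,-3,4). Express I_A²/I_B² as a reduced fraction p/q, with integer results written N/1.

Shared (l₁,l₂,l₃)=(1,4,5): N and (l;000)² cancel in I_A²/I_B².
A: Δ = 0!·2!·8!/11! = 1/495; Racah Σ t=0..0: t=0:+1/2880 = 1/2880; ⇒ 3j(1 4 5; 1 -2 1)² = 2/165, sgn +1
B: Δ = 0!·2!·8!/11! = 1/495; Racah Σ t=0..0: t=0:+1/10080 = 1/10080; ⇒ 3j(1 4 5; -1 -3 4)² = 4/55, sgn -1
I_A²/I_B² = (2/165)/(4/55) = 1/6

1/6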